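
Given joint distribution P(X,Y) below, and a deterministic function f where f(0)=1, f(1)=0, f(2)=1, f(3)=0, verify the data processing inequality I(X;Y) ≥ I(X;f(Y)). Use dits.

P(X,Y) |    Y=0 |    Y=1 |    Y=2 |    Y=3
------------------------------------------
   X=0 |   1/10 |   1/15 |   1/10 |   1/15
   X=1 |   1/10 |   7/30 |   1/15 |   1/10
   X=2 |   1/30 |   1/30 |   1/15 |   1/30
I(X;Y) = 0.0242, I(X;f(Y)) = 0.0157, inequality holds: 0.0242 ≥ 0.0157

Data Processing Inequality: For any Markov chain X → Y → Z, we have I(X;Y) ≥ I(X;Z).

Here Z = f(Y) is a deterministic function of Y, forming X → Y → Z.

Original I(X;Y) = 0.0242 dits

After applying f:
P(X,Z) where Z=f(Y):
- P(X,Z=0) = P(X,Y=1) + P(X,Y=3)
- P(X,Z=1) = P(X,Y=0) + P(X,Y=2)

I(X;Z) = I(X;f(Y)) = 0.0157 dits

Verification: 0.0242 ≥ 0.0157 ✓

Information cannot be created by processing; the function f can only lose information about X.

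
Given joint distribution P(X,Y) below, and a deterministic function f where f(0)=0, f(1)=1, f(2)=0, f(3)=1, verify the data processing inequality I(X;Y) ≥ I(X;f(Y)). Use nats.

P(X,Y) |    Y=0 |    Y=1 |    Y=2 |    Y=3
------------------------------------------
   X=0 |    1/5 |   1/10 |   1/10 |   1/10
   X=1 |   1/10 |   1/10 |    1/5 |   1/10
I(X;Y) = 0.0340, I(X;f(Y)) = 0.0000, inequality holds: 0.0340 ≥ 0.0000

Data Processing Inequality: For any Markov chain X → Y → Z, we have I(X;Y) ≥ I(X;Z).

Here Z = f(Y) is a deterministic function of Y, forming X → Y → Z.

Original I(X;Y) = 0.0340 nats

After applying f:
P(X,Z) where Z=f(Y):
- P(X,Z=0) = P(X,Y=0) + P(X,Y=2)
- P(X,Z=1) = P(X,Y=1) + P(X,Y=3)

I(X;Z) = I(X;f(Y)) = 0.0000 nats

Verification: 0.0340 ≥ 0.0000 ✓

Information cannot be created by processing; the function f can only lose information about X.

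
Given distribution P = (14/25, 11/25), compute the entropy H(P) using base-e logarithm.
0.6859 nats

Shannon entropy is H(X) = -Σ p(x) log p(x).

For P = (14/25, 11/25):
H = -14/25 × log_e(14/25) -11/25 × log_e(11/25)
H = 0.6859 nats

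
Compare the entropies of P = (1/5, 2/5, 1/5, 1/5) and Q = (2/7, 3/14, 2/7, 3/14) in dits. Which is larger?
Q

Computing entropies in dits:
H(P) = 0.5786
H(Q) = 0.5976

Distribution Q has higher entropy.

Intuition: The distribution closer to uniform (more spread out) has higher entropy.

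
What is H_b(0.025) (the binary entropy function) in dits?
0.0508 dits

The binary entropy function is:
H(p) = -p log(p) - (1-p) log(1-p)

H(0.025) = -0.025 × log_10(0.025) - 0.975 × log_10(0.975)
H(0.025) = 0.0508 dits

Note: Binary entropy is maximized at p=0.5 (H=1 bit) and minimized at p=0 or p=1 (H=0).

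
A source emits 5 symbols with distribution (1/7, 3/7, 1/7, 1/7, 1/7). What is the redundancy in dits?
0.0584 dits

Redundancy measures how far a source is from maximum entropy:
R = H_max - H(X)

Maximum entropy for 5 symbols: H_max = log_10(5) = 0.6990 dits
Actual entropy: H(X) = 0.6406 dits
Redundancy: R = 0.6990 - 0.6406 = 0.0584 dits

This redundancy represents potential for compression: the source could be compressed by 0.0584 dits per symbol.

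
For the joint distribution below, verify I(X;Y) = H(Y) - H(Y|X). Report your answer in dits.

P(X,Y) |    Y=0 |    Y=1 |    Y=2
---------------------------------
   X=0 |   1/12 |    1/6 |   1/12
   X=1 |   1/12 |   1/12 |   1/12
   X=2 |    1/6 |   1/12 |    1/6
I(X;Y) = 0.0164 dits

Mutual information has multiple equivalent forms:
- I(X;Y) = H(X) - H(X|Y)
- I(X;Y) = H(Y) - H(Y|X)
- I(X;Y) = H(X) + H(Y) - H(X,Y)

Computing all quantities:
H(X) = 0.4680, H(Y) = 0.4771, H(X,Y) = 0.9287
H(X|Y) = 0.4515, H(Y|X) = 0.4607

Verification:
H(X) - H(X|Y) = 0.4680 - 0.4515 = 0.0164
H(Y) - H(Y|X) = 0.4771 - 0.4607 = 0.0164
H(X) + H(Y) - H(X,Y) = 0.4680 + 0.4771 - 0.9287 = 0.0164

All forms give I(X;Y) = 0.0164 dits. ✓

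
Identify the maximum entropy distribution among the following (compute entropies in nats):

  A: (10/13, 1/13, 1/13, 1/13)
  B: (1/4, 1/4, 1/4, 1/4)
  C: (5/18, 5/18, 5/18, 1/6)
B

For a discrete distribution over n outcomes, entropy is maximized by the uniform distribution.

Computing entropies:
H(A) = 0.7937 nats
H(B) = 1.3863 nats
H(C) = 1.3661 nats

The uniform distribution (where all probabilities equal 1/4) achieves the maximum entropy of log_e(4) = 1.3863 nats.

Distribution B has the highest entropy.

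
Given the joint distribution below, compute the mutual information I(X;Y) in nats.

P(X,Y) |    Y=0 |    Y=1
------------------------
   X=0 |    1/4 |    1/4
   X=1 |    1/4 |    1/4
0.0000 nats

Mutual information: I(X;Y) = H(X) + H(Y) - H(X,Y)

Marginals:
P(X) = (1/2, 1/2), H(X) = 0.6931 nats
P(Y) = (1/2, 1/2), H(Y) = 0.6931 nats

Joint entropy: H(X,Y) = 1.3863 nats

I(X;Y) = 0.6931 + 0.6931 - 1.3863 = 0.0000 nats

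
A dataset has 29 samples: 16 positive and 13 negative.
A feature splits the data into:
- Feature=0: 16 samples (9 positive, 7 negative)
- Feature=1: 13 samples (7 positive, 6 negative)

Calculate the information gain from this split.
0.0004 bits

Information Gain = H(Y) - H(Y|Feature)

Before split:
P(positive) = 16/29 = 0.5517
H(Y) = 0.9923 bits

After split:
Feature=0: H = 0.9887 bits (weight = 16/29)
Feature=1: H = 0.9957 bits (weight = 13/29)
H(Y|Feature) = (16/29)×0.9887 + (13/29)×0.9957 = 0.9918 bits

Information Gain = 0.9923 - 0.9918 = 0.0004 bits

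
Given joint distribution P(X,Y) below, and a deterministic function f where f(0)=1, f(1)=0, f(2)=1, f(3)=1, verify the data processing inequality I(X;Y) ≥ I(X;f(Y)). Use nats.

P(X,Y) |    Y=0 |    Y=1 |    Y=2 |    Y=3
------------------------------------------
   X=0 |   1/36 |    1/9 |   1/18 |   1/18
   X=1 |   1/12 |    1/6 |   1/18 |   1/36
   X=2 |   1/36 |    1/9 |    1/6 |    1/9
I(X;Y) = 0.0762, I(X;f(Y)) = 0.0238, inequality holds: 0.0762 ≥ 0.0238

Data Processing Inequality: For any Markov chain X → Y → Z, we have I(X;Y) ≥ I(X;Z).

Here Z = f(Y) is a deterministic function of Y, forming X → Y → Z.

Original I(X;Y) = 0.0762 nats

After applying f:
P(X,Z) where Z=f(Y):
- P(X,Z=0) = P(X,Y=1)
- P(X,Z=1) = P(X,Y=0) + P(X,Y=2) + P(X,Y=3)

I(X;Z) = I(X;f(Y)) = 0.0238 nats

Verification: 0.0762 ≥ 0.0238 ✓

Information cannot be created by processing; the function f can only lose information about X.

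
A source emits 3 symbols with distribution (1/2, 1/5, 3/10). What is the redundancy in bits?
0.0995 bits

Redundancy measures how far a source is from maximum entropy:
R = H_max - H(X)

Maximum entropy for 3 symbols: H_max = log_2(3) = 1.5850 bits
Actual entropy: H(X) = 1.4855 bits
Redundancy: R = 1.5850 - 1.4855 = 0.0995 bits

This redundancy represents potential for compression: the source could be compressed by 0.0995 bits per symbol.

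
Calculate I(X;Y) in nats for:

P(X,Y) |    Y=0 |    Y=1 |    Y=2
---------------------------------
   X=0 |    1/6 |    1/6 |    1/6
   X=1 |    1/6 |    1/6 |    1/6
0.0000 nats

Mutual information: I(X;Y) = H(X) + H(Y) - H(X,Y)

Marginals:
P(X) = (1/2, 1/2), H(X) = 0.6931 nats
P(Y) = (1/3, 1/3, 1/3), H(Y) = 1.0986 nats

Joint entropy: H(X,Y) = 1.7918 nats

I(X;Y) = 0.6931 + 1.0986 - 1.7918 = 0.0000 nats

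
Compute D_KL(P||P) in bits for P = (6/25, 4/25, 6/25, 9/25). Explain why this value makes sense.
0.0000 bits

KL divergence satisfies the Gibbs inequality: D_KL(P||Q) ≥ 0 for all distributions P, Q.

D_KL(P||Q) = Σ p(x) log(p(x)/q(x))
Each term is p(x) × log_2(p(x)/p(x)) = p(x) × log_2(1) = 0, so the sum is 0.
D_KL(P||Q) = 0.0000 bits

When P = Q, the KL divergence is exactly 0, as there is no 'divergence' between identical distributions.

This non-negativity is a fundamental property: relative entropy cannot be negative because it measures how different Q is from P.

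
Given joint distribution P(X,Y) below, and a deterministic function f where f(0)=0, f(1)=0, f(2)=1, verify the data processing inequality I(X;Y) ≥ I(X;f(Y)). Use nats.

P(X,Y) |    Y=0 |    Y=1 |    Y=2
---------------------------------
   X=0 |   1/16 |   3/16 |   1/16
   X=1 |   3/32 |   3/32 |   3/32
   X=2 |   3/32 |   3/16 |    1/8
I(X;Y) = 0.0228, I(X;f(Y)) = 0.0080, inequality holds: 0.0228 ≥ 0.0080

Data Processing Inequality: For any Markov chain X → Y → Z, we have I(X;Y) ≥ I(X;Z).

Here Z = f(Y) is a deterministic function of Y, forming X → Y → Z.

Original I(X;Y) = 0.0228 nats

After applying f:
P(X,Z) where Z=f(Y):
- P(X,Z=0) = P(X,Y=0) + P(X,Y=1)
- P(X,Z=1) = P(X,Y=2)

I(X;Z) = I(X;f(Y)) = 0.0080 nats

Verification: 0.0228 ≥ 0.0080 ✓

Information cannot be created by processing; the function f can only lose information about X.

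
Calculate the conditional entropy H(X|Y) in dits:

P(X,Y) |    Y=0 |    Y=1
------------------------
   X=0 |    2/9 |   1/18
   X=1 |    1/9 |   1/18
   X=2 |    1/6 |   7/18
0.3788 dits

Using the chain rule: H(X|Y) = H(X,Y) - H(Y)

First, compute H(X,Y) = 0.6799 dits

Marginal P(Y) = (1/2, 1/2)
H(Y) = 0.3010 dits

H(X|Y) = H(X,Y) - H(Y) = 0.6799 - 0.3010 = 0.3788 dits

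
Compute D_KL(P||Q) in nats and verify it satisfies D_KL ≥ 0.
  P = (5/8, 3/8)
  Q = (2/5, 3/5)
0.1027 nats

KL divergence satisfies the Gibbs inequality: D_KL(P||Q) ≥ 0 for all distributions P, Q.

D_KL(P||Q) = Σ p(x) log(p(x)/q(x))
Term by term:
  x=0: 5/8 × log_e[(5/8)/(2/5)] = 0.2789
  x=1: 3/8 × log_e[(3/8)/(3/5)] = -0.1763
D_KL(P||Q) = 0.1027 nats

D_KL(P||Q) = 0.1027 ≥ 0 ✓

This non-negativity is a fundamental property: relative entropy cannot be negative because it measures how different Q is from P.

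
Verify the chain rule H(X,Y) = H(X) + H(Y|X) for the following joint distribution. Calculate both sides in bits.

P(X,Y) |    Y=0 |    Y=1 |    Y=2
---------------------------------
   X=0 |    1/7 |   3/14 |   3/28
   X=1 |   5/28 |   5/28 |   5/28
H(X,Y) = 2.5540, H(X) = 0.9963, H(Y|X) = 1.5577 (all in bits)

Chain rule: H(X,Y) = H(X) + H(Y|X)

Left side — joint entropy directly:
H(X,Y) = -Σ p(x,y) log p(x,y) = 2.5540 bits

Right side — compute H(Y|X) from the conditional distributions:
P(X) = (13/28, 15/28), so H(X) = 0.9963 bits
H(Y|X) = Σ_x P(X=x) · H(Y|X=x):
  P(Y|X=0) = (4/13, 6/13, 3/13), H(Y|X=0) = 1.5262, weight P(X=0) = 13/28
  P(Y|X=1) = (1/3, 1/3, 1/3), H(Y|X=1) = 1.5850, weight P(X=1) = 15/28
H(Y|X) = 1.5577 bits

H(X) + H(Y|X) = 0.9963 + 1.5577 = 2.5540 bits

Both sides equal 2.5540 bits. ✓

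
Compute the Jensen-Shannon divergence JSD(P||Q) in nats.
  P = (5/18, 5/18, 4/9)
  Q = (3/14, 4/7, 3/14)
0.0485 nats

Jensen-Shannon divergence is:
JSD(P||Q) = 0.5 × D_KL(P||M) + 0.5 × D_KL(Q||M)
where M = 0.5 × (P + Q) is the mixture distribution.

M = 0.5 × (5/18, 5/18, 4/9) + 0.5 × (3/14, 4/7, 3/14) = (0.246032, 0.424603, 0.329365)

D_KL(P||M) = 0.0490 nats
D_KL(Q||M) = 0.0480 nats

JSD(P||Q) = 0.5 × 0.0490 + 0.5 × 0.0480 = 0.0485 nats

Unlike KL divergence, JSD is symmetric and bounded: 0 ≤ JSD ≤ log(2).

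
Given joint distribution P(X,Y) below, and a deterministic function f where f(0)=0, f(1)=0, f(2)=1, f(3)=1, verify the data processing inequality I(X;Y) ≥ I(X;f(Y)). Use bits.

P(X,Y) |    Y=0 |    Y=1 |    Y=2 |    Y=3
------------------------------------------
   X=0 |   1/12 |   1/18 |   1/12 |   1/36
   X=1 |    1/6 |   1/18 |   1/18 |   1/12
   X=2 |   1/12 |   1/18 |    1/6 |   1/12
I(X;Y) = 0.0761, I(X;f(Y)) = 0.0395, inequality holds: 0.0761 ≥ 0.0395

Data Processing Inequality: For any Markov chain X → Y → Z, we have I(X;Y) ≥ I(X;Z).

Here Z = f(Y) is a deterministic function of Y, forming X → Y → Z.

Original I(X;Y) = 0.0761 bits

After applying f:
P(X,Z) where Z=f(Y):
- P(X,Z=0) = P(X,Y=0) + P(X,Y=1)
- P(X,Z=1) = P(X,Y=2) + P(X,Y=3)

I(X;Z) = I(X;f(Y)) = 0.0395 bits

Verification: 0.0761 ≥ 0.0395 ✓

Information cannot be created by processing; the function f can only lose information about X.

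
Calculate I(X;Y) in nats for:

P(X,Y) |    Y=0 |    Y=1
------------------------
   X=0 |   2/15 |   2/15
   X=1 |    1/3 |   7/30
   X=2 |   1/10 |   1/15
0.0033 nats

Mutual information: I(X;Y) = H(X) + H(Y) - H(X,Y)

Marginals:
P(X) = (4/15, 17/30, 1/6), H(X) = 0.9730 nats
P(Y) = (17/30, 13/30), H(Y) = 0.6842 nats

Joint entropy: H(X,Y) = 1.6539 nats

I(X;Y) = 0.9730 + 0.6842 - 1.6539 = 0.0033 nats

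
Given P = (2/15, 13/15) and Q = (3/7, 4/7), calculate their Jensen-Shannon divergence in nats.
0.0561 nats

Jensen-Shannon divergence is:
JSD(P||Q) = 0.5 × D_KL(P||M) + 0.5 × D_KL(Q||M)
where M = 0.5 × (P + Q) is the mixture distribution.

M = 0.5 × (2/15, 13/15) + 0.5 × (3/7, 4/7) = (0.280952, 0.719048)

D_KL(P||M) = 0.0625 nats
D_KL(Q||M) = 0.0497 nats

JSD(P||Q) = 0.5 × 0.0625 + 0.5 × 0.0497 = 0.0561 nats

Unlike KL divergence, JSD is symmetric and bounded: 0 ≤ JSD ≤ log(2).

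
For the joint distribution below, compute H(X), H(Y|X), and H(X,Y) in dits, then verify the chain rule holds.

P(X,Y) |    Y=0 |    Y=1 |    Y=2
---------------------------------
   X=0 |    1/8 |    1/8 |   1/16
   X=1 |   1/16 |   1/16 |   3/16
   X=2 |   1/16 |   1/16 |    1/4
H(X,Y) = 0.8889, H(X) = 0.4755, H(Y|X) = 0.4134 (all in dits)

Chain rule: H(X,Y) = H(X) + H(Y|X)

Left side — joint entropy directly:
H(X,Y) = -Σ p(x,y) log p(x,y) = 0.8889 dits

Right side — compute H(Y|X) from the conditional distributions:
P(X) = (5/16, 5/16, 3/8), so H(X) = 0.4755 dits
H(Y|X) = Σ_x P(X=x) · H(Y|X=x):
  P(Y|X=0) = (2/5, 2/5, 1/5), H(Y|X=0) = 0.4581, weight P(X=0) = 5/16
  P(Y|X=1) = (1/5, 1/5, 3/5), H(Y|X=1) = 0.4127, weight P(X=1) = 5/16
  P(Y|X=2) = (1/6, 1/6, 2/3), H(Y|X=2) = 0.3768, weight P(X=2) = 3/8
H(Y|X) = 0.4134 dits

H(X) + H(Y|X) = 0.4755 + 0.4134 = 0.8889 dits

Both sides equal 0.8889 dits. ✓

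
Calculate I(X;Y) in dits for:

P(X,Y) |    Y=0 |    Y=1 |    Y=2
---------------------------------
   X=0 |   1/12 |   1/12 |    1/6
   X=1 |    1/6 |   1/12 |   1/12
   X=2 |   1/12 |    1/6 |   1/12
0.0256 dits

Mutual information: I(X;Y) = H(X) + H(Y) - H(X,Y)

Marginals:
P(X) = (1/3, 1/3, 1/3), H(X) = 0.4771 dits
P(Y) = (1/3, 1/3, 1/3), H(Y) = 0.4771 dits

Joint entropy: H(X,Y) = 0.9287 dits

I(X;Y) = 0.4771 + 0.4771 - 0.9287 = 0.0256 dits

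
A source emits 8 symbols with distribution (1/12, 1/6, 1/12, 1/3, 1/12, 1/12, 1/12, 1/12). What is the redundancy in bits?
0.2484 bits

Redundancy measures how far a source is from maximum entropy:
R = H_max - H(X)

Maximum entropy for 8 symbols: H_max = log_2(8) = 3.0000 bits
Actual entropy: H(X) = 2.7516 bits
Redundancy: R = 3.0000 - 2.7516 = 0.2484 bits

This redundancy represents potential for compression: the source could be compressed by 0.2484 bits per symbol.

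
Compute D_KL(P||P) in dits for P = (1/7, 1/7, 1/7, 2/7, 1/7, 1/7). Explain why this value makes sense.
0.0000 dits

KL divergence satisfies the Gibbs inequality: D_KL(P||Q) ≥ 0 for all distributions P, Q.

D_KL(P||Q) = Σ p(x) log(p(x)/q(x))
Each term is p(x) × log_10(p(x)/p(x)) = p(x) × log_10(1) = 0, so the sum is 0.
D_KL(P||Q) = 0.0000 dits

When P = Q, the KL divergence is exactly 0, as there is no 'divergence' between identical distributions.

This non-negativity is a fundamental property: relative entropy cannot be negative because it measures how different Q is from P.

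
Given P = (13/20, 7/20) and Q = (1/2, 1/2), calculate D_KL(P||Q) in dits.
0.0198 dits

KL divergence: D_KL(P||Q) = Σ p(x) log(p(x)/q(x))

Computing term by term:
  x=0: 13/20 × log_10[(13/20)/(1/2)] = 13/20 × 0.1139 = 0.0741
  x=1: 7/20 × log_10[(7/20)/(1/2)] = 7/20 × -0.1549 = -0.0542

D_KL(P||Q) = 0.0198 dits

Note: KL divergence is always non-negative and equals 0 iff P = Q.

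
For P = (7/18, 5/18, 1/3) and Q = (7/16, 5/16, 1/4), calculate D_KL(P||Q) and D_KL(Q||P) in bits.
D_KL(P||Q) = 0.0251, D_KL(Q||P) = 0.0237

KL divergence is not symmetric: D_KL(P||Q) ≠ D_KL(Q||P) in general.

D_KL(P||Q) = 0.0251 bits
D_KL(Q||P) = 0.0237 bits

No, they are not equal!

This asymmetry is why KL divergence is not a true distance metric.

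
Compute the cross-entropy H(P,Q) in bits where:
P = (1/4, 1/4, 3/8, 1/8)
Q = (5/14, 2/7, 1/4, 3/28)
1.9760 bits

Cross-entropy: H(P,Q) = -Σ p(x) log q(x)

Alternatively: H(P,Q) = H(P) + D_KL(P||Q)
H(P) = 1.9056 bits
D_KL(P||Q) = 0.0704 bits

H(P,Q) = 1.9056 + 0.0704 = 1.9760 bits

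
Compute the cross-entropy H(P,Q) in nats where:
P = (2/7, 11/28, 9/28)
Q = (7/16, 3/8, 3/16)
1.1596 nats

Cross-entropy: H(P,Q) = -Σ p(x) log q(x)

Alternatively: H(P,Q) = H(P) + D_KL(P||Q)
H(P) = 1.0898 nats
D_KL(P||Q) = 0.0698 nats

H(P,Q) = 1.0898 + 0.0698 = 1.1596 nats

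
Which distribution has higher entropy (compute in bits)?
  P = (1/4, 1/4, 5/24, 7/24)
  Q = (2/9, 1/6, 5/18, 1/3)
P

Computing entropies in bits:
H(P) = 1.9899
H(Q) = 1.9547

Distribution P has higher entropy.

Intuition: The distribution closer to uniform (more spread out) has higher entropy.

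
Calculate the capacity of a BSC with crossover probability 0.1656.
0.3525 bits

For a binary symmetric channel (BSC) with error probability p:
Capacity C = 1 - H(p) bits per symbol

where H(p) = -p log₂(p) - (1-p) log₂(1-p) is the binary entropy function.

H(0.1656) = 0.6475 bits
C = 1 - 0.6475 = 0.3525 bits per symbol

This means we can reliably transmit up to 0.3525 bits of information per channel use.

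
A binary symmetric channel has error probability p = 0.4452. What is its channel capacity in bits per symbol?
0.0087 bits

For a binary symmetric channel (BSC) with error probability p:
Capacity C = 1 - H(p) bits per symbol

where H(p) = -p log₂(p) - (1-p) log₂(1-p) is the binary entropy function.

H(0.4452) = 0.9913 bits
C = 1 - 0.9913 = 0.0087 bits per symbol

This means we can reliably transmit up to 0.0087 bits of information per channel use.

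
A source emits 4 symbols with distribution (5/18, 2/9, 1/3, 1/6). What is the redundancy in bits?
0.0453 bits

Redundancy measures how far a source is from maximum entropy:
R = H_max - H(X)

Maximum entropy for 4 symbols: H_max = log_2(4) = 2.0000 bits
Actual entropy: H(X) = 1.9547 bits
Redundancy: R = 2.0000 - 1.9547 = 0.0453 bits

This redundancy represents potential for compression: the source could be compressed by 0.0453 bits per symbol.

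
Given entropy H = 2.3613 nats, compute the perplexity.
10.6047

Perplexity is e^H (or exp(H) for natural log).

H = 2.3613 nats
Perplexity = e^2.3613 = 10.6047

Interpretation: The model's uncertainty is equivalent to choosing uniformly among 10.6 options.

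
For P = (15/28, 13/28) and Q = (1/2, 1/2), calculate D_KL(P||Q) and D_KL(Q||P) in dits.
D_KL(P||Q) = 0.0011, D_KL(Q||P) = 0.0011

KL divergence is not symmetric: D_KL(P||Q) ≠ D_KL(Q||P) in general.

D_KL(P||Q) = 0.0011 dits
D_KL(Q||P) = 0.0011 dits

In this case they happen to be equal (to 4 decimal places).

This asymmetry is why KL divergence is not a true distance metric.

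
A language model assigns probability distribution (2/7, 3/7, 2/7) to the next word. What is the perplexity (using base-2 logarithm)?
2.9417

Perplexity is 2^H (or exp(H) for natural log).

First, H = -Σ p log p = 1.5567 bits
Perplexity = 2^1.5567 = 2.9417

Interpretation: The model's uncertainty is equivalent to choosing uniformly among 2.9 options.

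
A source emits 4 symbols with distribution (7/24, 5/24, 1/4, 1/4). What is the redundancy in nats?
0.0070 nats

Redundancy measures how far a source is from maximum entropy:
R = H_max - H(X)

Maximum entropy for 4 symbols: H_max = log_e(4) = 1.3863 nats
Actual entropy: H(X) = 1.3793 nats
Redundancy: R = 1.3863 - 1.3793 = 0.0070 nats

This redundancy represents potential for compression: the source could be compressed by 0.0070 nats per symbol.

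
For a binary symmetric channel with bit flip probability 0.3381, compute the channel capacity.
0.0770 bits

For a binary symmetric channel (BSC) with error probability p:
Capacity C = 1 - H(p) bits per symbol

where H(p) = -p log₂(p) - (1-p) log₂(1-p) is the binary entropy function.

H(0.3381) = 0.9230 bits
C = 1 - 0.9230 = 0.0770 bits per symbol

This means we can reliably transmit up to 0.0770 bits of information per channel use.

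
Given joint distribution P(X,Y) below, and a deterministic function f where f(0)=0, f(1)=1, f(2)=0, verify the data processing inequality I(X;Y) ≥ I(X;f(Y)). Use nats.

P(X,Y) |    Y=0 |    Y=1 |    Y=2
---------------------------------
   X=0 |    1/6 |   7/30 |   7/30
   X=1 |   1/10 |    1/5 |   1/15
I(X;Y) = 0.0227, I(X;f(Y)) = 0.0148, inequality holds: 0.0227 ≥ 0.0148

Data Processing Inequality: For any Markov chain X → Y → Z, we have I(X;Y) ≥ I(X;Z).

Here Z = f(Y) is a deterministic function of Y, forming X → Y → Z.

Original I(X;Y) = 0.0227 nats

After applying f:
P(X,Z) where Z=f(Y):
- P(X,Z=0) = P(X,Y=0) + P(X,Y=2)
- P(X,Z=1) = P(X,Y=1)

I(X;Z) = I(X;f(Y)) = 0.0148 nats

Verification: 0.0227 ≥ 0.0148 ✓

Information cannot be created by processing; the function f can only lose information about X.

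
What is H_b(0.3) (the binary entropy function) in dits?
0.2653 dits

The binary entropy function is:
H(p) = -p log(p) - (1-p) log(1-p)

H(0.3) = -0.3 × log_10(0.3) - 0.7 × log_10(0.7)
H(0.3) = 0.2653 dits

Note: Binary entropy is maximized at p=0.5 (H=1 bit) and minimized at p=0 or p=1 (H=0).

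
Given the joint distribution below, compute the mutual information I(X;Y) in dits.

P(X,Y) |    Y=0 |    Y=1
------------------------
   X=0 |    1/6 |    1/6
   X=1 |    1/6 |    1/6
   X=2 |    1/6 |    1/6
0.0000 dits

Mutual information: I(X;Y) = H(X) + H(Y) - H(X,Y)

Marginals:
P(X) = (1/3, 1/3, 1/3), H(X) = 0.4771 dits
P(Y) = (1/2, 1/2), H(Y) = 0.3010 dits

Joint entropy: H(X,Y) = 0.7782 dits

I(X;Y) = 0.4771 + 0.3010 - 0.7782 = 0.0000 dits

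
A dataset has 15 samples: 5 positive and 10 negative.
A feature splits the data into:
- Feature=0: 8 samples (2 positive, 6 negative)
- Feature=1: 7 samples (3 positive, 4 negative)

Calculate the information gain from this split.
0.0258 bits

Information Gain = H(Y) - H(Y|Feature)

Before split:
P(positive) = 5/15 = 0.3333
H(Y) = 0.9183 bits

After split:
Feature=0: H = 0.8113 bits (weight = 8/15)
Feature=1: H = 0.9852 bits (weight = 7/15)
H(Y|Feature) = (8/15)×0.8113 + (7/15)×0.9852 = 0.8925 bits

Information Gain = 0.9183 - 0.8925 = 0.0258 bits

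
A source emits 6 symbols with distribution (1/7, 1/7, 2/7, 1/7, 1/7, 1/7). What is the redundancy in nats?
0.0439 nats

Redundancy measures how far a source is from maximum entropy:
R = H_max - H(X)

Maximum entropy for 6 symbols: H_max = log_e(6) = 1.7918 nats
Actual entropy: H(X) = 1.7479 nats
Redundancy: R = 1.7918 - 1.7479 = 0.0439 nats

This redundancy represents potential for compression: the source could be compressed by 0.0439 nats per symbol.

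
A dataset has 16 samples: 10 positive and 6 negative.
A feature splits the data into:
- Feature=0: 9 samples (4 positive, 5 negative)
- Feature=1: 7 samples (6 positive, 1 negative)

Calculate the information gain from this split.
0.1381 bits

Information Gain = H(Y) - H(Y|Feature)

Before split:
P(positive) = 10/16 = 0.6250
H(Y) = 0.9544 bits

After split:
Feature=0: H = 0.9911 bits (weight = 9/16)
Feature=1: H = 0.5917 bits (weight = 7/16)
H(Y|Feature) = (9/16)×0.9911 + (7/16)×0.5917 = 0.8163 bits

Information Gain = 0.9544 - 0.8163 = 0.1381 bits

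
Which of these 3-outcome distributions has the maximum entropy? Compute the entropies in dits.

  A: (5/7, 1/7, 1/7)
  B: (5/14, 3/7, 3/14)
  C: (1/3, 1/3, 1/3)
C

For a discrete distribution over n outcomes, entropy is maximized by the uniform distribution.

Computing entropies:
H(A) = 0.3458 dits
H(B) = 0.4608 dits
H(C) = 0.4771 dits

The uniform distribution (where all probabilities equal 1/3) achieves the maximum entropy of log_10(3) = 0.4771 dits.

Distribution C has the highest entropy.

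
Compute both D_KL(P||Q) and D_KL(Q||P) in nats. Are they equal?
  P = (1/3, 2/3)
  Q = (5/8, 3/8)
D_KL(P||Q) = 0.1740, D_KL(Q||P) = 0.1771

KL divergence is not symmetric: D_KL(P||Q) ≠ D_KL(Q||P) in general.

D_KL(P||Q) = 0.1740 nats
D_KL(Q||P) = 0.1771 nats

No, they are not equal!

This asymmetry is why KL divergence is not a true distance metric.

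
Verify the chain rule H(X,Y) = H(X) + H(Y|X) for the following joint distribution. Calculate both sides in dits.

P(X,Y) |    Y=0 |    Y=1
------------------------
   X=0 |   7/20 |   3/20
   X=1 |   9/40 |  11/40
H(X,Y) = 0.5831, H(X) = 0.3010, H(Y|X) = 0.2821 (all in dits)

Chain rule: H(X,Y) = H(X) + H(Y|X)

Left side — joint entropy directly:
H(X,Y) = -Σ p(x,y) log p(x,y) = 0.5831 dits

Right side — compute H(Y|X) from the conditional distributions:
P(X) = (1/2, 1/2), so H(X) = 0.3010 dits
H(Y|X) = Σ_x P(X=x) · H(Y|X=x):
  P(Y|X=0) = (7/10, 3/10), H(Y|X=0) = 0.2653, weight P(X=0) = 1/2
  P(Y|X=1) = (9/20, 11/20), H(Y|X=1) = 0.2989, weight P(X=1) = 1/2
H(Y|X) = 0.2821 dits

H(X) + H(Y|X) = 0.3010 + 0.2821 = 0.5831 dits

Both sides equal 0.5831 dits. ✓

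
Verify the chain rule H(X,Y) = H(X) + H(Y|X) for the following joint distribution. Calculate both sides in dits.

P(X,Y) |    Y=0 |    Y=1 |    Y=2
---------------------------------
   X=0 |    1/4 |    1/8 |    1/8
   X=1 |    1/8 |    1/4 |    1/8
H(X,Y) = 0.7526, H(X) = 0.3010, H(Y|X) = 0.4515 (all in dits)

Chain rule: H(X,Y) = H(X) + H(Y|X)

Left side — joint entropy directly:
H(X,Y) = -Σ p(x,y) log p(x,y) = 0.7526 dits

Right side — compute H(Y|X) from the conditional distributions:
P(X) = (1/2, 1/2), so H(X) = 0.3010 dits
H(Y|X) = Σ_x P(X=x) · H(Y|X=x):
  P(Y|X=0) = (1/2, 1/4, 1/4), H(Y|X=0) = 0.4515, weight P(X=0) = 1/2
  P(Y|X=1) = (1/4, 1/2, 1/4), H(Y|X=1) = 0.4515, weight P(X=1) = 1/2
H(Y|X) = 0.4515 dits

H(X) + H(Y|X) = 0.3010 + 0.4515 = 0.7526 dits

Both sides equal 0.7526 dits. ✓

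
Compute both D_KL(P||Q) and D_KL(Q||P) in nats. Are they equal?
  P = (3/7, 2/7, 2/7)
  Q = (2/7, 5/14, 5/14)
D_KL(P||Q) = 0.0463, D_KL(Q||P) = 0.0435

KL divergence is not symmetric: D_KL(P||Q) ≠ D_KL(Q||P) in general.

D_KL(P||Q) = 0.0463 nats
D_KL(Q||P) = 0.0435 nats

No, they are not equal!

This asymmetry is why KL divergence is not a true distance metric.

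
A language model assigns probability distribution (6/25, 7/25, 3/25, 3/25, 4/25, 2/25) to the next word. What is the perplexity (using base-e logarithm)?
5.4908

Perplexity is e^H (or exp(H) for natural log).

First, H = -Σ p log p = 1.7031 nats
Perplexity = e^1.7031 = 5.4908

Interpretation: The model's uncertainty is equivalent to choosing uniformly among 5.5 options.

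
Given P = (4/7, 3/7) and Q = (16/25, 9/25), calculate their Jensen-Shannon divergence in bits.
0.0036 bits

Jensen-Shannon divergence is:
JSD(P||Q) = 0.5 × D_KL(P||M) + 0.5 × D_KL(Q||M)
where M = 0.5 × (P + Q) is the mixture distribution.

M = 0.5 × (4/7, 3/7) + 0.5 × (16/25, 9/25) = (0.605714, 0.394286)

D_KL(P||M) = 0.0035 bits
D_KL(Q||M) = 0.0036 bits

JSD(P||Q) = 0.5 × 0.0035 + 0.5 × 0.0036 = 0.0036 bits

Unlike KL divergence, JSD is symmetric and bounded: 0 ≤ JSD ≤ log(2).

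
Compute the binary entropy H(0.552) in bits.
0.9922 bits

The binary entropy function is:
H(p) = -p log(p) - (1-p) log(1-p)

H(0.552) = -0.552 × log_2(0.552) - 0.448 × log_2(0.448)
H(0.552) = 0.9922 bits

Note: Binary entropy is maximized at p=0.5 (H=1 bit) and minimized at p=0 or p=1 (H=0).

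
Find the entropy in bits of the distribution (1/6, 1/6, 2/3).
1.2516 bits

Shannon entropy is H(X) = -Σ p(x) log p(x).

For P = (1/6, 1/6, 2/3):
H = -1/6 × log_2(1/6) -1/6 × log_2(1/6) -2/3 × log_2(2/3)
H = 1.2516 bits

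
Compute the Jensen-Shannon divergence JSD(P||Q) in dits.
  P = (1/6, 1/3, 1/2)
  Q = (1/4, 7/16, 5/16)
0.0081 dits

Jensen-Shannon divergence is:
JSD(P||Q) = 0.5 × D_KL(P||M) + 0.5 × D_KL(Q||M)
where M = 0.5 × (P + Q) is the mixture distribution.

M = 0.5 × (1/6, 1/3, 1/2) + 0.5 × (1/4, 7/16, 5/16) = (5/24, 0.385417, 13/32)

D_KL(P||M) = 0.0079 dits
D_KL(Q||M) = 0.0083 dits

JSD(P||Q) = 0.5 × 0.0079 + 0.5 × 0.0083 = 0.0081 dits

Unlike KL divergence, JSD is symmetric and bounded: 0 ≤ JSD ≤ log(2).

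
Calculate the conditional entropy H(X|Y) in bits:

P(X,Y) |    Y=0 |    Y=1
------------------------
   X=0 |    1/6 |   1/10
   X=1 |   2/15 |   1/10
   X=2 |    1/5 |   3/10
1.4683 bits

Using the chain rule: H(X|Y) = H(X,Y) - H(Y)

First, compute H(X,Y) = 2.4683 bits

Marginal P(Y) = (1/2, 1/2)
H(Y) = 1.0000 bits

H(X|Y) = H(X,Y) - H(Y) = 2.4683 - 1.0000 = 1.4683 bits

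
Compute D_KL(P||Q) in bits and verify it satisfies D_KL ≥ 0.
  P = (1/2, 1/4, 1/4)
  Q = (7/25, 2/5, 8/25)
0.1597 bits

KL divergence satisfies the Gibbs inequality: D_KL(P||Q) ≥ 0 for all distributions P, Q.

D_KL(P||Q) = Σ p(x) log(p(x)/q(x))
Term by term:
  x=0: 1/2 × log_2[(1/2)/(7/25)] = 0.4183
  x=1: 1/4 × log_2[(1/4)/(2/5)] = -0.1695
  x=2: 1/4 × log_2[(1/4)/(8/25)] = -0.0890
D_KL(P||Q) = 0.1597 bits

D_KL(P||Q) = 0.1597 ≥ 0 ✓

This non-negativity is a fundamental property: relative entropy cannot be negative because it measures how different Q is from P.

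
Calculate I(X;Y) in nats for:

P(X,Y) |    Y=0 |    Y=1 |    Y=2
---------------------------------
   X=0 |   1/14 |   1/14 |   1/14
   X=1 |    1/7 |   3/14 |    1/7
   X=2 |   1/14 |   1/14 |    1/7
0.0214 nats

Mutual information: I(X;Y) = H(X) + H(Y) - H(X,Y)

Marginals:
P(X) = (3/14, 1/2, 2/7), H(X) = 1.0346 nats
P(Y) = (2/7, 5/14, 5/14), H(Y) = 1.0934 nats

Joint entropy: H(X,Y) = 2.1066 nats

I(X;Y) = 1.0346 + 1.0934 - 2.1066 = 0.0214 nats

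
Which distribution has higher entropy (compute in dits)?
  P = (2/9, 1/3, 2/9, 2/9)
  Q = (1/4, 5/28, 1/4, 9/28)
P

Computing entropies in dits:
H(P) = 0.5945
H(Q) = 0.5931

Distribution P has higher entropy.

Intuition: The distribution closer to uniform (more spread out) has higher entropy.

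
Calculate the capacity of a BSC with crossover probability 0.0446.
0.7370 bits

For a binary symmetric channel (BSC) with error probability p:
Capacity C = 1 - H(p) bits per symbol

where H(p) = -p log₂(p) - (1-p) log₂(1-p) is the binary entropy function.

H(0.0446) = 0.2630 bits
C = 1 - 0.2630 = 0.7370 bits per symbol

This means we can reliably transmit up to 0.7370 bits of information per channel use.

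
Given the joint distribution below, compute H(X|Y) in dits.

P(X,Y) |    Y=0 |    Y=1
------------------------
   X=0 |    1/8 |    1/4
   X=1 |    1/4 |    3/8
0.2863 dits

Using the chain rule: H(X|Y) = H(X,Y) - H(Y)

First, compute H(X,Y) = 0.5737 dits

Marginal P(Y) = (3/8, 5/8)
H(Y) = 0.2873 dits

H(X|Y) = H(X,Y) - H(Y) = 0.5737 - 0.2873 = 0.2863 dits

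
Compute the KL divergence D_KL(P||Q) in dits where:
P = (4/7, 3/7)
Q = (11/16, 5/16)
0.0129 dits

KL divergence: D_KL(P||Q) = Σ p(x) log(p(x)/q(x))

Computing term by term:
  x=0: 4/7 × log_10[(4/7)/(11/16)] = 4/7 × -0.0803 = -0.0459
  x=1: 3/7 × log_10[(3/7)/(5/16)] = 3/7 × 0.1372 = 0.0588

D_KL(P||Q) = 0.0129 dits

Note: KL divergence is always non-negative and equals 0 iff P = Q.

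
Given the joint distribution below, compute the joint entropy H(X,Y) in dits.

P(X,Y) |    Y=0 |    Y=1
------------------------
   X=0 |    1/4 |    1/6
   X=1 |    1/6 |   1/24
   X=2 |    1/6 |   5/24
0.7390 dits

Joint entropy is H(X,Y) = -Σ_{x,y} p(x,y) log p(x,y).

Summing over all non-zero entries:
H(X,Y) = -[1/4·log_10(1/4) + 1/6·log_10(1/6) + 1/6·log_10(1/6) + 1/24·log_10(1/24) + 1/6·log_10(1/6) + 5/24·log_10(5/24)]
H(X,Y) = 0.7390 dits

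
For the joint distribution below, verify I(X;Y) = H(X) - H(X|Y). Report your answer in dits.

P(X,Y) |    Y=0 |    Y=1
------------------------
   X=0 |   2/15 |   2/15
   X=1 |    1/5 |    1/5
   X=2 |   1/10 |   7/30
I(X;Y) = 0.0080 dits

Mutual information has multiple equivalent forms:
- I(X;Y) = H(X) - H(X|Y)
- I(X;Y) = H(Y) - H(Y|X)
- I(X;Y) = H(X) + H(Y) - H(X,Y)

Computing all quantities:
H(X) = 0.4713, H(Y) = 0.2972, H(X,Y) = 0.7604
H(X|Y) = 0.4633, H(Y|X) = 0.2891

Verification:
H(X) - H(X|Y) = 0.4713 - 0.4633 = 0.0080
H(Y) - H(Y|X) = 0.2972 - 0.2891 = 0.0080
H(X) + H(Y) - H(X,Y) = 0.4713 + 0.2972 - 0.7604 = 0.0080

All forms give I(X;Y) = 0.0080 dits. ✓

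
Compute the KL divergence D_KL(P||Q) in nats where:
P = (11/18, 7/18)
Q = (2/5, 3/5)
0.0904 nats

KL divergence: D_KL(P||Q) = Σ p(x) log(p(x)/q(x))

Computing term by term:
  x=0: 11/18 × log_e[(11/18)/(2/5)] = 11/18 × 0.4238 = 0.2590
  x=1: 7/18 × log_e[(7/18)/(3/5)] = 7/18 × -0.4336 = -0.1686

D_KL(P||Q) = 0.0904 nats

Note: KL divergence is always non-negative and equals 0 iff P = Q.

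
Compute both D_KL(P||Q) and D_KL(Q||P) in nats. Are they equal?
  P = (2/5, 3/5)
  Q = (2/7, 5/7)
D_KL(P||Q) = 0.0300, D_KL(Q||P) = 0.0284

KL divergence is not symmetric: D_KL(P||Q) ≠ D_KL(Q||P) in general.

D_KL(P||Q) = 0.0300 nats
D_KL(Q||P) = 0.0284 nats

No, they are not equal!

This asymmetry is why KL divergence is not a true distance metric.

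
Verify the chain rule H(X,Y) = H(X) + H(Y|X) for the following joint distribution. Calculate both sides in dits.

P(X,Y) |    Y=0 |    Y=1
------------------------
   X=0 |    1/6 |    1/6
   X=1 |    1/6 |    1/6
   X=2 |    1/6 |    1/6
H(X,Y) = 0.7782, H(X) = 0.4771, H(Y|X) = 0.3010 (all in dits)

Chain rule: H(X,Y) = H(X) + H(Y|X)

Left side — joint entropy directly:
H(X,Y) = -Σ p(x,y) log p(x,y) = 0.7782 dits

Right side — compute H(Y|X) from the conditional distributions:
P(X) = (1/3, 1/3, 1/3), so H(X) = 0.4771 dits
H(Y|X) = Σ_x P(X=x) · H(Y|X=x):
  P(Y|X=0) = (1/2, 1/2), H(Y|X=0) = 0.3010, weight P(X=0) = 1/3
  P(Y|X=1) = (1/2, 1/2), H(Y|X=1) = 0.3010, weight P(X=1) = 1/3
  P(Y|X=2) = (1/2, 1/2), H(Y|X=2) = 0.3010, weight P(X=2) = 1/3
H(Y|X) = 0.3010 dits

H(X) + H(Y|X) = 0.4771 + 0.3010 = 0.7782 dits

Both sides equal 0.7782 dits. ✓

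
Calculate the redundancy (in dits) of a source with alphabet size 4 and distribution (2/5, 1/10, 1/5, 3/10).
0.0462 dits

Redundancy measures how far a source is from maximum entropy:
R = H_max - H(X)

Maximum entropy for 4 symbols: H_max = log_10(4) = 0.6021 dits
Actual entropy: H(X) = 0.5558 dits
Redundancy: R = 0.6021 - 0.5558 = 0.0462 dits

This redundancy represents potential for compression: the source could be compressed by 0.0462 dits per symbol.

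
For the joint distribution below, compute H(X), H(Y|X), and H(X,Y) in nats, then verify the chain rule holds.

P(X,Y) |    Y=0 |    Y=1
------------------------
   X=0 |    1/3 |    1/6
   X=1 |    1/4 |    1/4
H(X,Y) = 1.3580, H(X) = 0.6931, H(Y|X) = 0.6648 (all in nats)

Chain rule: H(X,Y) = H(X) + H(Y|X)

Left side — joint entropy directly:
H(X,Y) = -Σ p(x,y) log p(x,y) = 1.3580 nats

Right side — compute H(Y|X) from the conditional distributions:
P(X) = (1/2, 1/2), so H(X) = 0.6931 nats
H(Y|X) = Σ_x P(X=x) · H(Y|X=x):
  P(Y|X=0) = (2/3, 1/3), H(Y|X=0) = 0.6365, weight P(X=0) = 1/2
  P(Y|X=1) = (1/2, 1/2), H(Y|X=1) = 0.6931, weight P(X=1) = 1/2
H(Y|X) = 0.6648 nats

H(X) + H(Y|X) = 0.6931 + 0.6648 = 1.3580 nats

Both sides equal 1.3580 nats. ✓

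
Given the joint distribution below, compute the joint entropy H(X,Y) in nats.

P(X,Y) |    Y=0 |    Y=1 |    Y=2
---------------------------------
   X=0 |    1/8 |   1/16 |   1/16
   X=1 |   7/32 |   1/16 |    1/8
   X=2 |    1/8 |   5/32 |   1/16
2.0954 nats

Joint entropy is H(X,Y) = -Σ_{x,y} p(x,y) log p(x,y).

Summing over all non-zero entries:
H(X,Y) = -[1/8·log_e(1/8) + 1/16·log_e(1/16) + 1/16·log_e(1/16) + 7/32·log_e(7/32) + 1/16·log_e(1/16) + 1/8·log_e(1/8) + 1/8·log_e(1/8) + 5/32·log_e(5/32) + 1/16·log_e(1/16)]
H(X,Y) = 2.0954 nats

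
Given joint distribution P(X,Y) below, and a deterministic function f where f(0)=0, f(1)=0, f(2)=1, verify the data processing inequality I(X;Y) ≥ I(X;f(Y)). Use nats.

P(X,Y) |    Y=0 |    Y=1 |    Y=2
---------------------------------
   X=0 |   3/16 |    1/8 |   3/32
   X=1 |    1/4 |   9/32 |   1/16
I(X;Y) = 0.0208, I(X;f(Y)) = 0.0141, inequality holds: 0.0208 ≥ 0.0141

Data Processing Inequality: For any Markov chain X → Y → Z, we have I(X;Y) ≥ I(X;Z).

Here Z = f(Y) is a deterministic function of Y, forming X → Y → Z.

Original I(X;Y) = 0.0208 nats

After applying f:
P(X,Z) where Z=f(Y):
- P(X,Z=0) = P(X,Y=0) + P(X,Y=1)
- P(X,Z=1) = P(X,Y=2)

I(X;Z) = I(X;f(Y)) = 0.0141 nats

Verification: 0.0208 ≥ 0.0141 ✓

Information cannot be created by processing; the function f can only lose information about X.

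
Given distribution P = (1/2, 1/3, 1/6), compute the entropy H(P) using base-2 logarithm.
1.4591 bits

Shannon entropy is H(X) = -Σ p(x) log p(x).

For P = (1/2, 1/3, 1/6):
H = -1/2 × log_2(1/2) -1/3 × log_2(1/3) -1/6 × log_2(1/6)
H = 1.4591 bits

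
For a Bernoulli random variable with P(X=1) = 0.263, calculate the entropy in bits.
0.8312 bits

The binary entropy function is:
H(p) = -p log(p) - (1-p) log(1-p)

H(0.263) = -0.263 × log_2(0.263) - 0.737 × log_2(0.737)
H(0.263) = 0.8312 bits

Note: Binary entropy is maximized at p=0.5 (H=1 bit) and minimized at p=0 or p=1 (H=0).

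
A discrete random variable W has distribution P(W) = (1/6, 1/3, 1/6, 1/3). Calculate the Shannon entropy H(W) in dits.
0.5775 dits

Shannon entropy is H(X) = -Σ p(x) log p(x).

For P = (1/6, 1/3, 1/6, 1/3):
H = -1/6 × log_10(1/6) -1/3 × log_10(1/3) -1/6 × log_10(1/6) -1/3 × log_10(1/3)
H = 0.5775 dits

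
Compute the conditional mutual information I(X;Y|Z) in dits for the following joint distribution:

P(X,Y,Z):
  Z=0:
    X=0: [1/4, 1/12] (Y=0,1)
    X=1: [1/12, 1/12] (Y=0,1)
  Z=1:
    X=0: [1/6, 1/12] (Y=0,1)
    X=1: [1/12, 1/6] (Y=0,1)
0.0189 dits

Conditional mutual information: I(X;Y|Z) = H(X|Z) + H(Y|Z) - H(X,Y|Z)

H(Z) = 0.3010
H(X,Z) = 0.5898 → H(X|Z) = 0.2887
H(Y,Z) = 0.5898 → H(Y|Z) = 0.2887
H(X,Y,Z) = 0.8596 → H(X,Y|Z) = 0.5585

I(X;Y|Z) = 0.2887 + 0.2887 - 0.5585 = 0.0189 dits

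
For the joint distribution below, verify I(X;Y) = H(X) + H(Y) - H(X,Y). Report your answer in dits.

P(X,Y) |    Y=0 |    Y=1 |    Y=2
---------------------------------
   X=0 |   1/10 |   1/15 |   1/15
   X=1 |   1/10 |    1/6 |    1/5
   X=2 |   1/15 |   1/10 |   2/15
I(X;Y) = 0.0087 dits

Mutual information has multiple equivalent forms:
- I(X;Y) = H(X) - H(X|Y)
- I(X;Y) = H(Y) - H(Y|X)
- I(X;Y) = H(X) + H(Y) - H(X,Y)

Computing all quantities:
H(X) = 0.4588, H(Y) = 0.4713, H(X,Y) = 0.9214
H(X|Y) = 0.4501, H(Y|X) = 0.4626

Verification:
H(X) - H(X|Y) = 0.4588 - 0.4501 = 0.0087
H(Y) - H(Y|X) = 0.4713 - 0.4626 = 0.0087
H(X) + H(Y) - H(X,Y) = 0.4588 + 0.4713 - 0.9214 = 0.0087

All forms give I(X;Y) = 0.0087 dits. ✓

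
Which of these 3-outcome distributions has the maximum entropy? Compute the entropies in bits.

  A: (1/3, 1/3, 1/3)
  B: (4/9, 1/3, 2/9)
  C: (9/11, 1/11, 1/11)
A

For a discrete distribution over n outcomes, entropy is maximized by the uniform distribution.

Computing entropies:
H(A) = 1.5850 bits
H(B) = 1.5305 bits
H(C) = 0.8659 bits

The uniform distribution (where all probabilities equal 1/3) achieves the maximum entropy of log_2(3) = 1.5850 bits.

Distribution A has the highest entropy.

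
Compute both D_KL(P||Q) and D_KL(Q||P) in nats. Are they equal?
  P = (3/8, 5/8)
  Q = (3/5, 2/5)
D_KL(P||Q) = 0.1027, D_KL(Q||P) = 0.1035

KL divergence is not symmetric: D_KL(P||Q) ≠ D_KL(Q||P) in general.

D_KL(P||Q) = 0.1027 nats
D_KL(Q||P) = 0.1035 nats

No, they are not equal!

This asymmetry is why KL divergence is not a true distance metric.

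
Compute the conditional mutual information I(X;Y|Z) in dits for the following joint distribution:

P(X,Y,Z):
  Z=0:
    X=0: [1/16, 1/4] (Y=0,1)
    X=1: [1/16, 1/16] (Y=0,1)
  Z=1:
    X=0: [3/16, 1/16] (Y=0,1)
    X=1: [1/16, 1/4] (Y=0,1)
0.0470 dits

Conditional mutual information: I(X;Y|Z) = H(X|Z) + H(Y|Z) - H(X,Y|Z)

H(Z) = 0.2976
H(X,Z) = 0.5791 → H(X|Z) = 0.2815
H(Y,Z) = 0.5791 → H(Y|Z) = 0.2815
H(X,Y,Z) = 0.8136 → H(X,Y|Z) = 0.5160

I(X;Y|Z) = 0.2815 + 0.2815 - 0.5160 = 0.0470 dits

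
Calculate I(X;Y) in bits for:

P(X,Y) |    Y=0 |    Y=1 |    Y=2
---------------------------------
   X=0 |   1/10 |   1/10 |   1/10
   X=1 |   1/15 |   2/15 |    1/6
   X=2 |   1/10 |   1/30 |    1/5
0.0747 bits

Mutual information: I(X;Y) = H(X) + H(Y) - H(X,Y)

Marginals:
P(X) = (3/10, 11/30, 1/3), H(X) = 1.5801 bits
P(Y) = (4/15, 4/15, 7/15), H(Y) = 1.5301 bits

Joint entropy: H(X,Y) = 3.0356 bits

I(X;Y) = 1.5801 + 1.5301 - 3.0356 = 0.0747 bits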